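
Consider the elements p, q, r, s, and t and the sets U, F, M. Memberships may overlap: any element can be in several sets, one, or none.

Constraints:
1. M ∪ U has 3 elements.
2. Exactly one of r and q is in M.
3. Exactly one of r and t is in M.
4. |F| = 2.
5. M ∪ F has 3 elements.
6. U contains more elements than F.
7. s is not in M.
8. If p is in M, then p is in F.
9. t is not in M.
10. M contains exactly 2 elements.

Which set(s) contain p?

From (7): s ∉ M.
From (9): t ∉ M.
(3) (exactly one): r ∈ M.
(2) (exactly one): q ∉ M.
(10): only 2 candidates remain for M, so all are in.
(8): p ∈ F.
Suppose p ∉ U: no assignment then satisfies all the clues, so p ∈ U.

p: F, M, U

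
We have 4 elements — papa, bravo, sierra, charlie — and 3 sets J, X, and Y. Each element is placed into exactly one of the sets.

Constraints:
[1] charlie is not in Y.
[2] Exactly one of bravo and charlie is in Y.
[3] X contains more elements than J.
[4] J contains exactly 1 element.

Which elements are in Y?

From (1): charlie ∉ Y.
(2) (exactly one): bravo ∈ Y.
Suppose papa ∈ Y: no assignment then satisfies all the clues, so papa ∉ Y.

Y = {bravo}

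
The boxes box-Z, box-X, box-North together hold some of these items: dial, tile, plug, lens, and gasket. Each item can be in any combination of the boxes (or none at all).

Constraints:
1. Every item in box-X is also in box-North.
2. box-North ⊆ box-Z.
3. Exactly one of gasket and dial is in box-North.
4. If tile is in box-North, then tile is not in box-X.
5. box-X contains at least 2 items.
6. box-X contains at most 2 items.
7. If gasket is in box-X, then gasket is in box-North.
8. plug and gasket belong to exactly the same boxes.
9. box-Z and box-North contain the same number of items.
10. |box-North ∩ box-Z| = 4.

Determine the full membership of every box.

box-Z = {gasket, lens, plug, tile}; box-X = {gasket, plug}; box-North = {gasket, lens, plug, tile}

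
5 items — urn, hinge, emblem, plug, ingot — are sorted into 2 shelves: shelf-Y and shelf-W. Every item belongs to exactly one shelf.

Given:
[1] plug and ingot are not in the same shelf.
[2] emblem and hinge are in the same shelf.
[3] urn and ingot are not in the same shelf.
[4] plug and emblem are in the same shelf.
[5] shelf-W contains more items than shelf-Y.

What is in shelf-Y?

shelf-Y = {ingot}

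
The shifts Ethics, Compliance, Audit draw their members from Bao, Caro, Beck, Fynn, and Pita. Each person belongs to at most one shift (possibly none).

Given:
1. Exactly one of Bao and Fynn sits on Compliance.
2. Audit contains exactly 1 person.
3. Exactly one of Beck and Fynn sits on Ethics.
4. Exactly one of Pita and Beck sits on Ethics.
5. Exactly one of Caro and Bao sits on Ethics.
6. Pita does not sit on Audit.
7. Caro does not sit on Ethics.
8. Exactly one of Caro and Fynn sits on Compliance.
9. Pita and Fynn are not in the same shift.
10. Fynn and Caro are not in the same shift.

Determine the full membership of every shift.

Ethics = {Bao, Beck}; Compliance = {Fynn}; Audit = {Caro}

From (6): Pita ∉ Audit.
From (7): Caro ∉ Ethics.
(5) (exactly one): Bao ∈ Ethics.
(1) (exactly one): Fynn ∈ Compliance.
(3) (exactly one): Beck ∈ Ethics.
(4) (exactly one): Pita ∉ Ethics.
(8) (exactly one): Caro ∉ Compliance.
(9): Pita ∉ Compliance.
(2): only 1 candidates remain for Audit, so all are in.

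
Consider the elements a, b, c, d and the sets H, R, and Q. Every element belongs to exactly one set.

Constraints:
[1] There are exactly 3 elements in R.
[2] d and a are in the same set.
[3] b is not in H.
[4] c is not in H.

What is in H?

H = {}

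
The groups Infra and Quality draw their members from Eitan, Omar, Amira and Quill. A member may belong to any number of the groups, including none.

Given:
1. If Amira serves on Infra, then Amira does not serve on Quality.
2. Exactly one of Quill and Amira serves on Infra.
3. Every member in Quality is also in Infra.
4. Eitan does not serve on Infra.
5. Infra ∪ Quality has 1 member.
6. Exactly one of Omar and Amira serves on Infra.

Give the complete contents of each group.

Infra = {Amira}; Quality = {}

From (4): Eitan ∉ Infra.
(3) contrapositive: Eitan ∉ Quality.
Suppose Omar ∈ Infra: no assignment then satisfies all the clues, so Omar ∉ Infra.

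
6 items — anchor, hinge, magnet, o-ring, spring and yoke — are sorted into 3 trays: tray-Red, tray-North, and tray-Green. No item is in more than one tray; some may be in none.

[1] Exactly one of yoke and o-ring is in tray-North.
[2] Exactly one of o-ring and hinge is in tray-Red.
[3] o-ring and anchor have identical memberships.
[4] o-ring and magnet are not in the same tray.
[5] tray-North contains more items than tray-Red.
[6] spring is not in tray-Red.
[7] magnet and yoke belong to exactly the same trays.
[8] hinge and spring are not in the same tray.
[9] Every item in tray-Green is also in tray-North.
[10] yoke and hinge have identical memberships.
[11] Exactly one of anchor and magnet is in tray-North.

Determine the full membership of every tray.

tray-Red = {anchor, o-ring}; tray-North = {hinge, magnet, yoke}; tray-Green = {}

From (6): spring ∉ tray-Red.
Suppose anchor ∉ tray-Red: no assignment then satisfies all the clues, so anchor ∈ tray-Red.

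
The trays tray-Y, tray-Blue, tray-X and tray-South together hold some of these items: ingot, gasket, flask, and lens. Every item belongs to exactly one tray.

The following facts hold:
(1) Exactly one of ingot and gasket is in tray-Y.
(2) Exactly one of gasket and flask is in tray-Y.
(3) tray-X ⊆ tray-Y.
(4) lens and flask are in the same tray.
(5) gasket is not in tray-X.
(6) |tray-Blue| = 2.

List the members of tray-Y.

tray-Y = {gasket}

From (5): gasket ∉ tray-X.
Suppose ingot ∈ tray-Y: no assignment then satisfies all the clues, so ingot ∉ tray-Y.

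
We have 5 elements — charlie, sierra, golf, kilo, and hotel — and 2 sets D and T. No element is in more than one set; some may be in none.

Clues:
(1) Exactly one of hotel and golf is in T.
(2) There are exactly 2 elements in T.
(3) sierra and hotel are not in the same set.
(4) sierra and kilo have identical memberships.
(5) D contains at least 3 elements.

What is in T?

T = {charlie, hotel}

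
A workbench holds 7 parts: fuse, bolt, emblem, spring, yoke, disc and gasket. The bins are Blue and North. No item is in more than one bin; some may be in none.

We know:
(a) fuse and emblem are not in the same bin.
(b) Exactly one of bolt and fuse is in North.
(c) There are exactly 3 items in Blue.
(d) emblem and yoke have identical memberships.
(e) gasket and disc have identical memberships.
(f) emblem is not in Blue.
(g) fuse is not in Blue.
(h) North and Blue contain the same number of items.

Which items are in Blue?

Blue = {disc, gasket, spring}

From (f): emblem ∉ Blue.
From (g): fuse ∉ Blue.
(d): yoke matches emblem: yoke ∉ Blue.
Suppose bolt ∈ Blue: no assignment then satisfies all the clues, so bolt ∉ Blue.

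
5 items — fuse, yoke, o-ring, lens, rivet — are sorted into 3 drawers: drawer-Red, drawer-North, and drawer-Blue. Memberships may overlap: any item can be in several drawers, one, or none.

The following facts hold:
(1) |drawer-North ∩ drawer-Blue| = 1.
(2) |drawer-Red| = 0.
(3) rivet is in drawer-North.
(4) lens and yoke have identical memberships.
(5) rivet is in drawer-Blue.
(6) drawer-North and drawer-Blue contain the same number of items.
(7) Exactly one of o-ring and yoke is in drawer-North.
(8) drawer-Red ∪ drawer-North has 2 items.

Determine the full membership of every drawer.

drawer-Red = {}; drawer-North = {o-ring, rivet}; drawer-Blue = {fuse, rivet}

From (3): rivet ∈ drawer-North.
From (5): rivet ∈ drawer-Blue.
(2): drawer-Red already has 0, so the rest are out.
Suppose fuse ∈ drawer-North: no assignment then satisfies all the clues, so fuse ∉ drawer-North.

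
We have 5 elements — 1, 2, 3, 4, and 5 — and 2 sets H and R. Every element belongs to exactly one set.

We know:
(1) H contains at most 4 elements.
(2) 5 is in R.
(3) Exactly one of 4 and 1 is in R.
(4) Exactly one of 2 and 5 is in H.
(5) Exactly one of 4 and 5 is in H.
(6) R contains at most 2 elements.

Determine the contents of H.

H = {2, 3, 4}

From (2): 5 ∈ R.
(4) (exactly one): 2 ∈ H.
(5) (exactly one): 4 ∈ H.
(3) (exactly one): 1 ∈ R.
(6): R already has 2, so the rest are out.
Only one set left: 3 ∈ H.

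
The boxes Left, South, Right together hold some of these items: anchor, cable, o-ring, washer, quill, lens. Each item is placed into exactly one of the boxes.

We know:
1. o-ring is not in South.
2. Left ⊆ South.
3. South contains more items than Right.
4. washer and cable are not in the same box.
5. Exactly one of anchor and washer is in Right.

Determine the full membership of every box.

Left = {}; South = {anchor, cable, lens, quill}; Right = {o-ring, washer}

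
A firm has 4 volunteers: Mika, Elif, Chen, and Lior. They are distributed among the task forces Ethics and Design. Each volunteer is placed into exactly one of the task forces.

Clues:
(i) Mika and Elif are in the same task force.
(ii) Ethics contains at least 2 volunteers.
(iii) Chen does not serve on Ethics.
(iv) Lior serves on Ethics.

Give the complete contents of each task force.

Ethics = {Elif, Lior, Mika}; Design = {Chen}

From (iii): Chen ∉ Ethics.
From (iv): Lior ∈ Ethics.
Only one task force left: Chen ∈ Design.
Suppose Mika ∉ Ethics: no assignment then satisfies all the clues, so Mika ∈ Ethics.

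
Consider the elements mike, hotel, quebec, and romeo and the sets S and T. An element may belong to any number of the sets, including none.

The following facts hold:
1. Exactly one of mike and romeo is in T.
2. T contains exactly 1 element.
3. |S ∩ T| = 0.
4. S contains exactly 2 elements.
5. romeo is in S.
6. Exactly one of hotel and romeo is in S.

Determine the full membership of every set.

From (5): romeo ∈ S.
(6) (exactly one): hotel ∉ S.
Suppose mike ∈ S: no assignment then satisfies all the clues, so mike ∉ S.

S = {quebec, romeo}; T = {mike}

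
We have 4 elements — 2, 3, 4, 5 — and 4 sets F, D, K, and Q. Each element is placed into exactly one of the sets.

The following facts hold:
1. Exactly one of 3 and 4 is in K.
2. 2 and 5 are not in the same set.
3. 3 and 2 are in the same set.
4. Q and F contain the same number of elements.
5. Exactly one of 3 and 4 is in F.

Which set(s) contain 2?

2: K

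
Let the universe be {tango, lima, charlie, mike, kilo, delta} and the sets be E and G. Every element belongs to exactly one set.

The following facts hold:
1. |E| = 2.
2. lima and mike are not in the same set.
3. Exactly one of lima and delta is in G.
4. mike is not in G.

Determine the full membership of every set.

E = {delta, mike}; G = {charlie, kilo, lima, tango}

From (4): mike ∉ G.
Only one set left: mike ∈ E.
(2): lima ∉ E.
Only one set left: lima ∈ G.
(3) (exactly one): delta ∉ G.
Only one set left: delta ∈ E.
(1): E already has 2, so the rest are out.
Only one set left: tango ∈ G.
Only one set left: charlie ∈ G.
Only one set left: kilo ∈ G.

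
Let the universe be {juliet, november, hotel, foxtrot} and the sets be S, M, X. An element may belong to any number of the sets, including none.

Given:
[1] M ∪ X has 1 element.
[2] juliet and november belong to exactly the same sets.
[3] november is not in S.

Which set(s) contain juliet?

From (3): november ∉ S.
(2): juliet matches november: juliet ∉ S.
Suppose juliet ∈ M: no assignment then satisfies all the clues, so juliet ∉ M.

juliet: none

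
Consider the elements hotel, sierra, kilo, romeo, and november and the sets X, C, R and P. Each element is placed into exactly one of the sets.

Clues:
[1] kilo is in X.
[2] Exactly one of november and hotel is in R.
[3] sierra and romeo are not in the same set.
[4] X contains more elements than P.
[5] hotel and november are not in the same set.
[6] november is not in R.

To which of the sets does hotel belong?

hotel: R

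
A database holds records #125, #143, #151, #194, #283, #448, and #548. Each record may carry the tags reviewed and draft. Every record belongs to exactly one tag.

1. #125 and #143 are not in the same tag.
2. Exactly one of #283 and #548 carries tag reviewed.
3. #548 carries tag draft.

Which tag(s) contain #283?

From (3): #548 ∈ draft.
(2) (exactly one): #283 ∈ reviewed.

#283: reviewed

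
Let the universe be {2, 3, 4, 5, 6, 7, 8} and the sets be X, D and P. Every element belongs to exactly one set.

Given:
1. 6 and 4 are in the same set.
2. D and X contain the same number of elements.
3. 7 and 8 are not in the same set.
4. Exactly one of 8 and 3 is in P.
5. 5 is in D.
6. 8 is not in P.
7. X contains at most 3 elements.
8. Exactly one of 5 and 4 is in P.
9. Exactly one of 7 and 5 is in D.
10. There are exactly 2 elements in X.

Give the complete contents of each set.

From (5): 5 ∈ D.
From (6): 8 ∉ P.
(4) (exactly one): 3 ∈ P.
(8) (exactly one): 4 ∈ P.
(9) (exactly one): 7 ∉ D.
(1): 6 matches 4: 6 ∉ X.
(1): 6 matches 4: 6 ∉ D.
(1): 6 matches 4: 6 ∈ P.
Suppose 2 ∉ X: no assignment then satisfies all the clues, so 2 ∈ X.

X = {2, 7}; D = {5, 8}; P = {3, 4, 6}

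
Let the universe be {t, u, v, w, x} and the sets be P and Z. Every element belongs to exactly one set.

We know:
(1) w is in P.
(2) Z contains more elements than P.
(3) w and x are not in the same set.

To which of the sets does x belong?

x: Z

From (1): w ∈ P.
(3): x ∉ P.
Only one set left: x ∈ Z.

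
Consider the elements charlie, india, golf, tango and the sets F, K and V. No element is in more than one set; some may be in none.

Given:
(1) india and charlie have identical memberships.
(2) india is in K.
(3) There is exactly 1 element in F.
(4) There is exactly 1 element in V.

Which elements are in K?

K = {charlie, india}

From (2): india ∈ K.
(1): charlie matches india: charlie ∉ F.
(1): charlie matches india: charlie ∈ K.
Suppose golf ∈ K: no assignment then satisfies all the clues, so golf ∉ K.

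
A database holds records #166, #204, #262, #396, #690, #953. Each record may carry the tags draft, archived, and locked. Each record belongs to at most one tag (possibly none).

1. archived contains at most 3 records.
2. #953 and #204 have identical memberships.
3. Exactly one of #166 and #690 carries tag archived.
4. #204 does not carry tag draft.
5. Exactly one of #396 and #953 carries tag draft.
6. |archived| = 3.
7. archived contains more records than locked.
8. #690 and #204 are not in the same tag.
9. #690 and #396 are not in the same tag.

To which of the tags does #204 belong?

From (4): #204 ∉ draft.
(2): #953 matches #204: #953 ∉ draft.
(5) (exactly one): #396 ∈ draft.
(9): #690 ∉ draft.
Suppose #204 ∉ archived: no assignment then satisfies all the clues, so #204 ∈ archived.

#204: archived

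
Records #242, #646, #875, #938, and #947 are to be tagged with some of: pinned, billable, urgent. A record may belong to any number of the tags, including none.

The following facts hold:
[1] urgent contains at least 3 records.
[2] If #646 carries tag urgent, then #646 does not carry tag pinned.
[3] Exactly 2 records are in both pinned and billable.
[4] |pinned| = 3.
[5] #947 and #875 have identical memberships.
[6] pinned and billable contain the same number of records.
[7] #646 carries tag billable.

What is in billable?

billable = {#646, #875, #947}

From (7): #646 ∈ billable.
Suppose #242 ∈ billable: no assignment then satisfies all the clues, so #242 ∉ billable.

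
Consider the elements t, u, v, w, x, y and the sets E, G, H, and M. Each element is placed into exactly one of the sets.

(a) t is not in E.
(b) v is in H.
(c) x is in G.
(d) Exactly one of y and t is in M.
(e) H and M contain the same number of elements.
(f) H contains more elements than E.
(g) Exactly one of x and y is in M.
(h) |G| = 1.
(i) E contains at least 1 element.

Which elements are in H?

H = {t, v}

From (a): t ∉ E.
From (b): v ∈ H.
From (c): x ∈ G.
(g) (exactly one): y ∈ M.
(h): G already has 1, so the rest are out.
(d) (exactly one): t ∉ M.
Only one set left: t ∈ H.
Suppose u ∈ H: no assignment then satisfies all the clues, so u ∉ H.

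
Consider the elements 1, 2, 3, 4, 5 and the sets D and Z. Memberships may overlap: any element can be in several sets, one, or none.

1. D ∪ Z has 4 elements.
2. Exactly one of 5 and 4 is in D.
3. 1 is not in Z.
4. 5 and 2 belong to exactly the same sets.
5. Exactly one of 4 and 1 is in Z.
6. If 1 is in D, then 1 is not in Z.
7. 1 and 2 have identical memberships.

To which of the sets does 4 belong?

4: Z

From (3): 1 ∉ Z.
(5) (exactly one): 4 ∈ Z.
(7): 2 matches 1: 2 ∉ Z.
(4): 5 matches 2: 5 ∉ Z.
Suppose 4 ∈ D: no assignment then satisfies all the clues, so 4 ∉ D.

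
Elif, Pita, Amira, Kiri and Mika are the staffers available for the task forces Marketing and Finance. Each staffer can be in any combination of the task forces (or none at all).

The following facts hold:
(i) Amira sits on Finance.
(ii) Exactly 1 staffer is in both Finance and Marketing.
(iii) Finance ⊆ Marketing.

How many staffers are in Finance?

1

From (i): Amira ∈ Finance.
(iii) with Amira ∈ Finance: Amira ∈ Marketing.
Suppose Elif ∈ Finance: no assignment then satisfies all the clues, so Elif ∉ Finance.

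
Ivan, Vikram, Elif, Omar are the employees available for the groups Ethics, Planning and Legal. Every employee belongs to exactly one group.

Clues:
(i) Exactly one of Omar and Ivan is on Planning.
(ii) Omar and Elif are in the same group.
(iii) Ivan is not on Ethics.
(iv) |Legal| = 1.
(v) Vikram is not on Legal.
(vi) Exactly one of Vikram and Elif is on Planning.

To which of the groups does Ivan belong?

Ivan: Legal

From (iii): Ivan ∉ Ethics.
From (v): Vikram ∉ Legal.
Suppose Ivan ∈ Planning: no assignment then satisfies all the clues, so Ivan ∉ Planning.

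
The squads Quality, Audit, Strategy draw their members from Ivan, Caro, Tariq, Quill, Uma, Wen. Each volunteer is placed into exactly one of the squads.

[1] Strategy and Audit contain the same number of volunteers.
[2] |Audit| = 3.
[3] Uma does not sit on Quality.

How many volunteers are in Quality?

0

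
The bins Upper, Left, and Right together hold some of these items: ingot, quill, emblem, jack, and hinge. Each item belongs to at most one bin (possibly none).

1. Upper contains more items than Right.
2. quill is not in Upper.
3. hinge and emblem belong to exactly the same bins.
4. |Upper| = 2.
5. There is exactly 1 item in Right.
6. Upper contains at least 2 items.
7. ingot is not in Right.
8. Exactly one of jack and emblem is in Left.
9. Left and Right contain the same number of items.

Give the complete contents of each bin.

From (2): quill ∉ Upper.
From (7): ingot ∉ Right.
Suppose ingot ∈ Upper: no assignment then satisfies all the clues, so ingot ∉ Upper.

Upper = {emblem, hinge}; Left = {jack}; Right = {quill}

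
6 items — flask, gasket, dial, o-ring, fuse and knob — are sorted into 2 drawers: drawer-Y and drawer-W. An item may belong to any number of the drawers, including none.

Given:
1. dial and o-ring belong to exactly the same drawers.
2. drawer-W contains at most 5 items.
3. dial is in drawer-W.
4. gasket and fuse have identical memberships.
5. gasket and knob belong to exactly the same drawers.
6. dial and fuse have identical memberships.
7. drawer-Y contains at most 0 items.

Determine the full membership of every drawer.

drawer-Y = {}; drawer-W = {dial, fuse, gasket, knob, o-ring}

From (3): dial ∈ drawer-W.
(1): o-ring matches dial: o-ring ∈ drawer-W.
(6): fuse matches dial: fuse ∈ drawer-W.
(7): drawer-Y already has 0, so the rest are out.
(4): gasket matches fuse: gasket ∈ drawer-W.
(5): knob matches gasket: knob ∈ drawer-W.
(2): drawer-W already has 5, so the rest are out.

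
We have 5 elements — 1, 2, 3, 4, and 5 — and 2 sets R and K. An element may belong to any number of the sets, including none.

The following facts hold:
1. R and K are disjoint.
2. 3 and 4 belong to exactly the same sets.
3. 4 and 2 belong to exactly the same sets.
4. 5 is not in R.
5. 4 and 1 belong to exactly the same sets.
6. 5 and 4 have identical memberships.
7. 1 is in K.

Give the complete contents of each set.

From (4): 5 ∉ R.
From (7): 1 ∈ K.
(1) (disjoint): 1 ∉ R.
(5): 4 matches 1: 4 ∉ R.
(5): 4 matches 1: 4 ∈ K.
(6): 5 matches 4: 5 ∈ K.
(2): 3 matches 4: 3 ∉ R.
(2): 3 matches 4: 3 ∈ K.
(3): 2 matches 4: 2 ∉ R.
(3): 2 matches 4: 2 ∈ K.

R = {}; K = {1, 2, 3, 4, 5}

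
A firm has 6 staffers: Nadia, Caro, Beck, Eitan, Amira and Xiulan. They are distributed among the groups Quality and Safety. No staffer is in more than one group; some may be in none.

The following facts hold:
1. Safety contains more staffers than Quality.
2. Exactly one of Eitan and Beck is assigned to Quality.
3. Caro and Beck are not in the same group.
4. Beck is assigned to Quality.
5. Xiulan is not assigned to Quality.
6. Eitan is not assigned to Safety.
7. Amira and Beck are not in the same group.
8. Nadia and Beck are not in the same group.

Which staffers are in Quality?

From (4): Beck ∈ Quality.
From (5): Xiulan ∉ Quality.
From (6): Eitan ∉ Safety.
(2) (exactly one): Eitan ∉ Quality.
(3): Caro ∉ Quality.
(7): Amira ∉ Quality.
(8): Nadia ∉ Quality.

Quality = {Beck}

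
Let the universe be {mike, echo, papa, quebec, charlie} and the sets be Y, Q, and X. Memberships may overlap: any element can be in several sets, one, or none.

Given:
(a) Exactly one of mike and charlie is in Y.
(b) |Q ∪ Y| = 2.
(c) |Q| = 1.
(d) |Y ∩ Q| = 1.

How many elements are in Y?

2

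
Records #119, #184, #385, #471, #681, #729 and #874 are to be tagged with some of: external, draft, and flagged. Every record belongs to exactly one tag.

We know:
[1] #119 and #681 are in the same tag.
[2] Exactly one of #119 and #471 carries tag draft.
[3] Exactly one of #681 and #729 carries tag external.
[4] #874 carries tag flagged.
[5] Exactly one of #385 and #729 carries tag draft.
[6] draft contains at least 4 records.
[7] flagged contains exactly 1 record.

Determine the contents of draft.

draft = {#119, #184, #385, #681}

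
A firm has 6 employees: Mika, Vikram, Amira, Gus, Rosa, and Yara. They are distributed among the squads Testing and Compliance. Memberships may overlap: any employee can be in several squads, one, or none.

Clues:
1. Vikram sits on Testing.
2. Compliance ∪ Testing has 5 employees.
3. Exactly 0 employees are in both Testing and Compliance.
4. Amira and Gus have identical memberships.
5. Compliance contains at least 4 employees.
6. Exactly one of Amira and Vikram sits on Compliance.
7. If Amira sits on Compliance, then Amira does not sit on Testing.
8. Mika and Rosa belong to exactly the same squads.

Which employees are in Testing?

Testing = {Vikram}

From (1): Vikram ∈ Testing.
Suppose Mika ∈ Testing: no assignment then satisfies all the clues, so Mika ∉ Testing.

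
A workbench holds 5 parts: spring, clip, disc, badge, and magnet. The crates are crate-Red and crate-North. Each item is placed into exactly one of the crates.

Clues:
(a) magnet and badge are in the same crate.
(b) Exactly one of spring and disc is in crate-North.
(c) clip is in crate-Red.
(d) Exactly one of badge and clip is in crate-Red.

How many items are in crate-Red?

2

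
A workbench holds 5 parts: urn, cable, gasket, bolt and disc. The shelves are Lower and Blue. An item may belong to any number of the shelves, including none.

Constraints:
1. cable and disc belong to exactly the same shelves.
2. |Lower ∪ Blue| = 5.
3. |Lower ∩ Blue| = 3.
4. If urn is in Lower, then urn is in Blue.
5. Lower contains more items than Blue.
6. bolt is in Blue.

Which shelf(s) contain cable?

cable: Lower

From (6): bolt ∈ Blue.
Suppose cable ∉ Lower: no assignment then satisfies all the clues, so cable ∈ Lower.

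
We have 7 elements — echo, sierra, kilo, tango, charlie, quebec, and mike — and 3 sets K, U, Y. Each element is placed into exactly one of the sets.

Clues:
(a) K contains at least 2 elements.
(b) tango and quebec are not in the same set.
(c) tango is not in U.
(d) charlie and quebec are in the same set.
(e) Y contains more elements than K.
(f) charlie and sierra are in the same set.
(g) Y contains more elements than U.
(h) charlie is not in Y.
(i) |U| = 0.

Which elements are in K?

K = {charlie, quebec, sierra}

From (c): tango ∉ U.
From (h): charlie ∉ Y.
(d): quebec matches charlie: quebec ∉ Y.
(f): sierra matches charlie: sierra ∉ Y.
(i): U already has 0, so the rest are out.
Only one set left: sierra ∈ K.
Only one set left: charlie ∈ K.
Only one set left: quebec ∈ K.
(b): tango ∉ K.
Only one set left: tango ∈ Y.
Suppose echo ∈ K: no assignment then satisfies all the clues, so echo ∉ K.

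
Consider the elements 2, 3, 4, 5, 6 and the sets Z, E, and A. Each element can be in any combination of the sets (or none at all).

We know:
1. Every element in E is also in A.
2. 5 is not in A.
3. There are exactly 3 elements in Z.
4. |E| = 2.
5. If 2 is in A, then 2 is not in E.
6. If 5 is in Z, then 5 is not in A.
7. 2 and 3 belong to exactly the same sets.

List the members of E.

E = {4, 6}

From (2): 5 ∉ A.
(1) contrapositive: 5 ∉ E.
Suppose 2 ∈ E: no assignment then satisfies all the clues, so 2 ∉ E.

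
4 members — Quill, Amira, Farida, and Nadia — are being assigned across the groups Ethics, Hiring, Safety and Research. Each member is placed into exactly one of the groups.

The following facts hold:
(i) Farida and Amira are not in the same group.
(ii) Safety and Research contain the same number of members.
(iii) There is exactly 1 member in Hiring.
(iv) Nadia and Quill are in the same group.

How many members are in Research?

0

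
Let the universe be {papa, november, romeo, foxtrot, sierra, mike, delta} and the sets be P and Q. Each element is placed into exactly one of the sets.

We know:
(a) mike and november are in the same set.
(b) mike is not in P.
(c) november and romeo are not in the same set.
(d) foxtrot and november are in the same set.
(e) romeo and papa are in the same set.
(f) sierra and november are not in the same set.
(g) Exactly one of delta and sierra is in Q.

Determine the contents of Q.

Q = {delta, foxtrot, mike, november}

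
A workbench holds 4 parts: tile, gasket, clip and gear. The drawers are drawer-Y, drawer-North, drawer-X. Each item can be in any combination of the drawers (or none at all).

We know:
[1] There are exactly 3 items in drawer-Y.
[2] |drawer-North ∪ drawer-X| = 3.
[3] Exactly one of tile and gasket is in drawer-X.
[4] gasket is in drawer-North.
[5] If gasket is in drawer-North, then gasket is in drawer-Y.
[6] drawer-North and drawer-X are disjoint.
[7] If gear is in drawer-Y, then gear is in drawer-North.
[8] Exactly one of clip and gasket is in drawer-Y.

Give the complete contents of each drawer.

From (4): gasket ∈ drawer-North.
(5): gasket ∈ drawer-Y.
(6) (disjoint): gasket ∉ drawer-X.
(8) (exactly one): clip ∉ drawer-Y.
(1): only 3 candidates remain for drawer-Y, so all are in.
(3) (exactly one): tile ∈ drawer-X.
(6) (disjoint): tile ∉ drawer-North.
(7): gear ∈ drawer-North.
(6) (disjoint): gear ∉ drawer-X.
Suppose clip ∈ drawer-North: no assignment then satisfies all the clues, so clip ∉ drawer-North.

drawer-Y = {gasket, gear, tile}; drawer-North = {gasket, gear}; drawer-X = {tile}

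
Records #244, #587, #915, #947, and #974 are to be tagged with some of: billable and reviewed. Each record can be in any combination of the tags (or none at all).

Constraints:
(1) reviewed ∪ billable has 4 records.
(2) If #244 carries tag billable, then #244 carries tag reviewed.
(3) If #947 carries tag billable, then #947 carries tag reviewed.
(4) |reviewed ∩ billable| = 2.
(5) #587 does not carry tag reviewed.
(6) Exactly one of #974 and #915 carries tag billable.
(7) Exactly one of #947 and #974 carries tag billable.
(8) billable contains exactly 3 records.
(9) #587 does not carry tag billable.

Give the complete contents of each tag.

From (5): #587 ∉ reviewed.
From (9): #587 ∉ billable.
Suppose #244 ∉ billable: no assignment then satisfies all the clues, so #244 ∈ billable.

billable = {#244, #915, #947}; reviewed = {#244, #947, #974}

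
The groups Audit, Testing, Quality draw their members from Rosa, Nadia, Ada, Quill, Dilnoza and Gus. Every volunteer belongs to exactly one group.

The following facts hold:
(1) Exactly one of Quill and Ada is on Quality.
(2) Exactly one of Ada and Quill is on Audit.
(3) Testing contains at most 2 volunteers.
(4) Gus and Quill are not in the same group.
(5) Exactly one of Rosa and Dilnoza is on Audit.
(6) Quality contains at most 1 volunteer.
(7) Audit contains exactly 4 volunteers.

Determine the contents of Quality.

Quality = {Quill}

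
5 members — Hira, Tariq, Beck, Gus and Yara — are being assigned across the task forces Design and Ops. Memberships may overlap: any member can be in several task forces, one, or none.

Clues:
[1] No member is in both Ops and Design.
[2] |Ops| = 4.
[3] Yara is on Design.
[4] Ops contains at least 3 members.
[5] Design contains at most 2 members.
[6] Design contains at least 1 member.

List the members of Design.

From (3): Yara ∈ Design.
(1) (disjoint): Yara ∉ Ops.
(2): only 4 candidates remain for Ops, so all are in.
(1) (disjoint): Hira ∉ Design.
(1) (disjoint): Tariq ∉ Design.
(1) (disjoint): Beck ∉ Design.
(1) (disjoint): Gus ∉ Design.

Design = {Yara}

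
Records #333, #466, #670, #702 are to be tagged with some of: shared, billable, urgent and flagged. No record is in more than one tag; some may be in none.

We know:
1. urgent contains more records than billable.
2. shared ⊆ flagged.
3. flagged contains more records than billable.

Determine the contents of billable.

billable = {}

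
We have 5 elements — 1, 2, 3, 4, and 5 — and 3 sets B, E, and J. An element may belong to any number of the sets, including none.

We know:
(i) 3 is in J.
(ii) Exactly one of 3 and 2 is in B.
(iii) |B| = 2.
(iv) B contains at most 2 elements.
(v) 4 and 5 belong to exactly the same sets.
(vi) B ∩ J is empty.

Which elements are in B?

B = {1, 2}

From (i): 3 ∈ J.
(vi) (disjoint): 3 ∉ B.
(ii) (exactly one): 2 ∈ B.
(vi) (disjoint): 2 ∉ J.
Suppose 1 ∉ B: no assignment then satisfies all the clues, so 1 ∈ B.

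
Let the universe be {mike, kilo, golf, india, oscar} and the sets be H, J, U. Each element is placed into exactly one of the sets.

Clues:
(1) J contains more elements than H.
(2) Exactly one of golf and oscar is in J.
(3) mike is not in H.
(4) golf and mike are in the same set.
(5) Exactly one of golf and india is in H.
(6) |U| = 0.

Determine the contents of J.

From (3): mike ∉ H.
(4): golf matches mike: golf ∉ H.
(5) (exactly one): india ∈ H.
(6): U already has 0, so the rest are out.
Only one set left: mike ∈ J.
Only one set left: golf ∈ J.
(2) (exactly one): oscar ∉ J.
Only one set left: oscar ∈ H.
Suppose kilo ∉ J: no assignment then satisfies all the clues, so kilo ∈ J.

J = {golf, kilo, mike}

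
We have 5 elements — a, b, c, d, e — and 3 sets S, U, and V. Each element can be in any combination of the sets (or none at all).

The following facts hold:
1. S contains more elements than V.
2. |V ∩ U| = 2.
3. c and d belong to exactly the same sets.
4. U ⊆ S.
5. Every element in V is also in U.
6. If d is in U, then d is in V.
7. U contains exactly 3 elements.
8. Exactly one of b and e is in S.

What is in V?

V = {c, d}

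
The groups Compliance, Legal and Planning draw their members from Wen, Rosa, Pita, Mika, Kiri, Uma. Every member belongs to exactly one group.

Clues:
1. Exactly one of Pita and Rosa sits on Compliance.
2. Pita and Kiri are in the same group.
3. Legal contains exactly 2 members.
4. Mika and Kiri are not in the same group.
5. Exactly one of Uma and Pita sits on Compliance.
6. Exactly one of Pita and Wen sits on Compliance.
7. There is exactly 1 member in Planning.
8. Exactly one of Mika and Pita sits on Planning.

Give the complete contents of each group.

Compliance = {Rosa, Uma, Wen}; Legal = {Kiri, Pita}; Planning = {Mika}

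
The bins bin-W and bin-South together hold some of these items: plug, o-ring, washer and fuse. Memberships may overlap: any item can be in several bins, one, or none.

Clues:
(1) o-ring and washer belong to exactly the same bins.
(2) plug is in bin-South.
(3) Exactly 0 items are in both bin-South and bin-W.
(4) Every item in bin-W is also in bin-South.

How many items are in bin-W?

0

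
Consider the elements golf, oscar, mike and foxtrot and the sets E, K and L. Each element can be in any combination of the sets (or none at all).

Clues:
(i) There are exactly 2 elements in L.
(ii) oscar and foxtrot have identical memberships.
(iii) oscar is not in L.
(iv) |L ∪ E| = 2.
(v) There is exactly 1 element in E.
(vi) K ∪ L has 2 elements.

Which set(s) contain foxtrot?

foxtrot: none

From (iii): oscar ∉ L.
(ii): foxtrot matches oscar: foxtrot ∉ L.
(i): only 2 candidates remain for L, so all are in.
Suppose foxtrot ∈ E: no assignment then satisfies all the clues, so foxtrot ∉ E.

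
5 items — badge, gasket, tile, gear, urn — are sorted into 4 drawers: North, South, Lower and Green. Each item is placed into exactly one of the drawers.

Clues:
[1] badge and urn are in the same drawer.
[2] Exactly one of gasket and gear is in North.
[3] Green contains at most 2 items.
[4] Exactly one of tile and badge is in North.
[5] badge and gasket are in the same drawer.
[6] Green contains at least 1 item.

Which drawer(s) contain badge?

badge: North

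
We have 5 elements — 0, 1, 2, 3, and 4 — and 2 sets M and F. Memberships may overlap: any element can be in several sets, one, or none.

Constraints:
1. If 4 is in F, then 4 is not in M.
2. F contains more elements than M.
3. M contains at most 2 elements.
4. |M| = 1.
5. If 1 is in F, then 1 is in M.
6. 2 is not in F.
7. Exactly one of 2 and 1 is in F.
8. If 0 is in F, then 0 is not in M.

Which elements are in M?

From (6): 2 ∉ F.
(7) (exactly one): 1 ∈ F.
(5): 1 ∈ M.
(4): M already has 1, so the rest are out.

M = {1}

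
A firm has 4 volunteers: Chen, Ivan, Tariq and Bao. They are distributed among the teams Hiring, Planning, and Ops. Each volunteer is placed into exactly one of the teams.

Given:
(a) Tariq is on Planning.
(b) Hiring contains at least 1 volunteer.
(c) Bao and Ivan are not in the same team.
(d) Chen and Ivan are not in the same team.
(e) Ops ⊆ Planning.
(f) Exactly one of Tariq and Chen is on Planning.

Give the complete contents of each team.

Hiring = {Bao, Chen}; Planning = {Ivan, Tariq}; Ops = {}

From (a): Tariq ∈ Planning.
(f) (exactly one): Chen ∉ Planning.
(e) contrapositive: Chen ∉ Ops.
Only one team left: Chen ∈ Hiring.
(d): Ivan ∉ Hiring.
Suppose Ivan ∉ Planning: no assignment then satisfies all the clues, so Ivan ∈ Planning.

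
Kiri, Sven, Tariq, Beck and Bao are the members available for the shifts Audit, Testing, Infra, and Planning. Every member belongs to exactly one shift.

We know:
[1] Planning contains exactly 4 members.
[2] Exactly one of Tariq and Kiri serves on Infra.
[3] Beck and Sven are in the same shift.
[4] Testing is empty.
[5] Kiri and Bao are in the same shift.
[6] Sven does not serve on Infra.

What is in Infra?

From (6): Sven ∉ Infra.
(3): Beck matches Sven: Beck ∉ Infra.
(4): Testing already has 0, so the rest are out.
Suppose Kiri ∈ Infra: no assignment then satisfies all the clues, so Kiri ∉ Infra.

Infra = {Tariq}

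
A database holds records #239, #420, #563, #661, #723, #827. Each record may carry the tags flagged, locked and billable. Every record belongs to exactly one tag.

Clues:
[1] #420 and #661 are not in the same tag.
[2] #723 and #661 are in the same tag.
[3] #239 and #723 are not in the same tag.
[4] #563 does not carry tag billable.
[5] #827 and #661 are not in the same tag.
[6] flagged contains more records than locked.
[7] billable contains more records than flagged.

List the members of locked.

locked = {#563}

From (4): #563 ∉ billable.
Suppose #239 ∈ locked: no assignment then satisfies all the clues, so #239 ∉ locked.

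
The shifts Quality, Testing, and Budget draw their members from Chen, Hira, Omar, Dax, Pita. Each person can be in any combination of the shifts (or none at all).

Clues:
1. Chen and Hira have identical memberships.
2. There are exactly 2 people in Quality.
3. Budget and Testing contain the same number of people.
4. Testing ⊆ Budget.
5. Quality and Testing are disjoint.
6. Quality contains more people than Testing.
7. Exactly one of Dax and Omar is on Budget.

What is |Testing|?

1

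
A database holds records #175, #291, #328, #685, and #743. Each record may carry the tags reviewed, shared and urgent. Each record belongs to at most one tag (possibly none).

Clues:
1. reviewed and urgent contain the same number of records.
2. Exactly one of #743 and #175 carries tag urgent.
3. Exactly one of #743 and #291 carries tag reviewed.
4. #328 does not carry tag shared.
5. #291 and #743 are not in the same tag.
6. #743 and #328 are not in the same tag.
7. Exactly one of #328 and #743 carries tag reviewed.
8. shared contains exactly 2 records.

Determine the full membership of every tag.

reviewed = {#743}; shared = {#291, #685}; urgent = {#175}

From (4): #328 ∉ shared.
Suppose #175 ∈ reviewed: no assignment then satisfies all the clues, so #175 ∉ reviewed.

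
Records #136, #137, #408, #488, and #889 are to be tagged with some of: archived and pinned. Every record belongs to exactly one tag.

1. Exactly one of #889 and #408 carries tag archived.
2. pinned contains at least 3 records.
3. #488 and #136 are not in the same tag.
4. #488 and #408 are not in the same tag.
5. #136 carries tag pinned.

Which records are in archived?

archived = {#488, #889}

From (5): #136 ∈ pinned.
(3): #488 ∉ pinned.
Only one tag left: #488 ∈ archived.
(4): #408 ∉ archived.
Only one tag left: #408 ∈ pinned.
(1) (exactly one): #889 ∈ archived.
(2): only 3 candidates remain for pinned, so all are in.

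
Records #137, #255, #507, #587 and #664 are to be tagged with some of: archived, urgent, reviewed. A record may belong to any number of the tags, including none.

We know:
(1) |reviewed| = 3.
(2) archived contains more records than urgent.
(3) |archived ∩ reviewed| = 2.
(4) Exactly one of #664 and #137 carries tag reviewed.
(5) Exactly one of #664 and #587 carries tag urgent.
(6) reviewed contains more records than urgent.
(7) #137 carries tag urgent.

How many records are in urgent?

2

From (7): #137 ∈ urgent.
Suppose #255 ∈ urgent: no assignment then satisfies all the clues, so #255 ∉ urgent.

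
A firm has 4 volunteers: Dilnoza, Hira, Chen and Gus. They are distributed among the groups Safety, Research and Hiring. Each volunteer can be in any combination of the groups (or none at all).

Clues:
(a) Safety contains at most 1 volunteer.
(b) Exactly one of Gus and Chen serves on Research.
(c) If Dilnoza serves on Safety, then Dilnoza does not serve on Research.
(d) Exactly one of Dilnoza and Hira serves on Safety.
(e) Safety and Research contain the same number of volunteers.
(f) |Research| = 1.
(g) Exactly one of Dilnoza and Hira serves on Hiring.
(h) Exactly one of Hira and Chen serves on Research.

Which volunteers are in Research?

Research = {Chen}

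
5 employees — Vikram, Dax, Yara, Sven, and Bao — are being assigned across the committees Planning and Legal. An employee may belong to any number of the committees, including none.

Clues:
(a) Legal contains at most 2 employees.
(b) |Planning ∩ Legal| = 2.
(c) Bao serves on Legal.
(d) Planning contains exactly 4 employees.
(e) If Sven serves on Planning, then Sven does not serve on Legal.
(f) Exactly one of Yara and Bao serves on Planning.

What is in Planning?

From (c): Bao ∈ Legal.
Suppose Vikram ∉ Planning: no assignment then satisfies all the clues, so Vikram ∈ Planning.

Planning = {Bao, Dax, Sven, Vikram}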